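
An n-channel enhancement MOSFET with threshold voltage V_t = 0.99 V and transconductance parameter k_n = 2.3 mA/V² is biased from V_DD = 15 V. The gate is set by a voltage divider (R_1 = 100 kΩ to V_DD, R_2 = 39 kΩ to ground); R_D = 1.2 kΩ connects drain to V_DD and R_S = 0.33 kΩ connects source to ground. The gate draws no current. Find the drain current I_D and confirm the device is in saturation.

V_G = V_DD·R_2/(R_1+R_2) = 15×39/139 = 4.21 V.
Assume saturation: I_D = (k_n/2)(V_GS − V_t)² with V_GS = V_G − I_D·R_S = 4.21 − 0.33·I_D.
Substituting gives 0.125·I_D² − 3.44·I_D + 11.9 = 0, with roots I_D = 4.06 or 23.4 mA.
The root I_D = 23.4 mA gives V_GS = -3.52 V ≤ V_t, so take I_D = 4.06 mA.
Then V_GS = 2.87 V and V_DS = V_DD − I_D(R_D+R_S) = 15 − 4.06×1.53 = 8.79 V.
Saturation requires V_DS ≥ V_GS − V_t = 1.88 V; 8.79 ≥ 1.88 ✓.

I_D ≈ 4.1 mA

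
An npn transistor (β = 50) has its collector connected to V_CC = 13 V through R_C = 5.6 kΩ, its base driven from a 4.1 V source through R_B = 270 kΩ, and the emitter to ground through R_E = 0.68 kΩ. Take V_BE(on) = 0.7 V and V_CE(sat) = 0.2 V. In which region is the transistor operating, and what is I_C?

Assume active. Base-emitter loop: I_B = (V_BB − V_BE)/(R_B + (β+1)R_E) = (4.1 − 0.7)/(270 + 51×0.68) = 0.0112 mA.
I_C = β·I_B = 50×0.0112 = 0.558 mA.
V_CE = V_CC − I_C·R_C − I_E·R_E = 13 − 0.558×5.6 − 0.569×0.68 = 9.49 V > V_CE(sat), so the active-region assumption holds.

active; I_C ≈ 0.56 mA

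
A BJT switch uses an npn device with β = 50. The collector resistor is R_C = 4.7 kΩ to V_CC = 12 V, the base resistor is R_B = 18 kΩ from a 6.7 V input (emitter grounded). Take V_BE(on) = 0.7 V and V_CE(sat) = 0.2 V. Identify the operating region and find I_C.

Assume active: I_B = (6.7 − 0.7)/18 = 0.333 mA, giving I_C = β·I_B = 16.7 mA.
But then V_CE = 12 − 16.7×4.7 = -66.3 V < V_CE(sat) = 0.2 V — impossible in the active region.
So the transistor is saturated. With V_CE = 0.2 V, I_C = (V_CC − 0.2)/R_C = 11.8/4.7 = 2.51 mA.
Check: β·I_B = 16.7 mA > I_C = 2.51 mA, confirming saturation.

saturation; I_C ≈ 2.5 mA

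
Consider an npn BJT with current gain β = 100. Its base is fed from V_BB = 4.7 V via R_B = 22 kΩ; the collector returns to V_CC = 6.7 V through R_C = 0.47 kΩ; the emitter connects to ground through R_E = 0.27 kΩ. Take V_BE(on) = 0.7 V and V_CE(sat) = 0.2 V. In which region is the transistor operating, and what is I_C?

active; I_C ≈ 8.1 mA

Assume active. Base-emitter loop: I_B = (V_BB − V_BE)/(R_B + (β+1)R_E) = (4.7 − 0.7)/(22 + 101×0.27) = 0.0812 mA.
I_C = β·I_B = 100×0.0812 = 8.12 mA.
V_CE = V_CC − I_C·R_C − I_E·R_E = 6.7 − 8.12×0.47 − 8.2×0.27 = 0.67 V > V_CE(sat), so the active-region assumption holds.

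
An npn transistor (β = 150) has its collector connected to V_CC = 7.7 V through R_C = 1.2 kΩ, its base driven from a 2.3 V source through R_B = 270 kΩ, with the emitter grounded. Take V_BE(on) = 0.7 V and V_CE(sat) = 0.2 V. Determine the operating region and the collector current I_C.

Assume active. Base-emitter loop: I_B = (V_BB − V_BE)/R_B = (2.3 − 0.7)/270 = 0.00593 mA.
I_C = β·I_B = 150×0.00593 = 0.889 mA.
V_CE = V_CC − I_C·R_C = 7.7 − 0.889×1.2 = 6.63 V > V_CE(sat), so the active-region assumption holds.

active; I_C ≈ 0.89 mA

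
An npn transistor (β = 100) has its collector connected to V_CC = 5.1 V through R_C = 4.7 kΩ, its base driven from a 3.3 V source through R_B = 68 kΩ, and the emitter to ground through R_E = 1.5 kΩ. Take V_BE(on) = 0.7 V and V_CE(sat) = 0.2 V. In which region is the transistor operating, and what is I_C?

saturation; I_C ≈ 0.79 mA

Assume active: I_B = (3.3 − 0.7)/(68 + 101×1.5) = 0.0118 mA, I_C = β·I_B = 1.18 mA.
Then V_CE = 5.1 − 1.18×4.7 − 1.2×1.5 = -2.26 V < 0.2 V — the active assumption fails.
Re-solve with V_CE = 0.2 V. KCL at the emitter: V_E/R_E = (V_BB−0.7−V_E)/R_B + (V_CC−0.2−V_E)/R_C, giving V_E = 1.21 V.
I_C = (V_CC − 0.2 − V_E)/R_C = (4.9 − 1.21)/4.7 = 0.785 mA.
Check: I_B = (2.6 − 1.21)/68 = 0.0205 mA, and β·I_B = 2.05 mA > I_C, confirming saturation.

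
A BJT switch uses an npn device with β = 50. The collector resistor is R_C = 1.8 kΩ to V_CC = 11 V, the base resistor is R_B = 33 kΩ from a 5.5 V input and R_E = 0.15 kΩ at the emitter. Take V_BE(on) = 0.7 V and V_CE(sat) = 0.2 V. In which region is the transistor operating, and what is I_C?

Assume active: I_B = (5.5 − 0.7)/(33 + 51×0.15) = 0.118 mA, I_C = β·I_B = 5.9 mA.
Then V_CE = 11 − 5.9×1.8 − 6.02×0.15 = -0.531 V < 0.2 V — the active assumption fails.
Re-solve with V_CE = 0.2 V. KCL at the emitter: V_E/R_E = (V_BB−0.7−V_E)/R_B + (V_CC−0.2−V_E)/R_C, giving V_E = 0.847 V.
I_C = (V_CC − 0.2 − V_E)/R_C = (10.8 − 0.847)/1.8 = 5.53 mA.
Check: I_B = (4.8 − 0.847)/33 = 0.12 mA, and β·I_B = 5.99 mA > I_C, confirming saturation.

saturation; I_C ≈ 5.5 mA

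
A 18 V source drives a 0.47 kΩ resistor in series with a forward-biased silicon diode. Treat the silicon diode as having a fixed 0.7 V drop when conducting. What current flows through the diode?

KVL around the loop: 18 = V_D + I·R = 0.7 + I × 0.47 kΩ.
So I = (18 − 0.7) / 0.47 kΩ = 17.3 / 0.47 = 36.8 mA.

I ≈ 37 mA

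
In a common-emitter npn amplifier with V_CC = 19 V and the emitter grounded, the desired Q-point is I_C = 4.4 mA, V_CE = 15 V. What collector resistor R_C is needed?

R_C ≈ 0.91 kΩ

Collector loop: V_CC = I_C·R_C + V_CE.
R_C = (V_CC − V_CE)/I_C = (19 − 15)/4.4 = 0.909 kΩ.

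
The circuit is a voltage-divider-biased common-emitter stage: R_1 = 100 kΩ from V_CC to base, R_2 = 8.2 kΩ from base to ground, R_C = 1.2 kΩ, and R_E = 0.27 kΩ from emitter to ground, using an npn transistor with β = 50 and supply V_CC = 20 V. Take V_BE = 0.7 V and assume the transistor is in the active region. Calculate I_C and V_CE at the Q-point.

I_C ≈ 1.9 mA, V_CE ≈ 17 V

Thevenize the base divider: V_Th = V_CC·R_2/(R_1+R_2) = 20×8.2/108 = 1.52 V, R_Th = R_1‖R_2 = 7.58 kΩ.
Base-emitter loop: V_Th = I_B·R_Th + V_BE + (β+1)I_B·R_E, so I_B = (1.52 − 0.7) / (7.58 + 51×0.27) = 0.0382 mA.
I_C = β·I_B = 50×0.0382 = 1.91 mA, and I_E = (β+1)I_B = 1.95 mA.
V_CE = V_CC − I_C·R_C − I_E·R_E = 20 − 1.91×1.2 − 1.95×0.27 = 17.2 V.
V_CE = 17.2 V > 0.2 V confirms active-region operation.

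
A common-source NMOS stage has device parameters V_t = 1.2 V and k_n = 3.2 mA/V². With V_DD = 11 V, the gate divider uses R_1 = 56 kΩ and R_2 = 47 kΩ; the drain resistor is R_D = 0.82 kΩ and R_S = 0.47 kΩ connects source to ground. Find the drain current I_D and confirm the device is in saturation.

I_D ≈ 4.5 mA

V_G = V_DD·R_2/(R_1+R_2) = 11×47/103 = 5.02 V.
Assume saturation: I_D = (k_n/2)(V_GS − V_t)² with V_GS = V_G − I_D·R_S = 5.02 − 0.47·I_D.
Substituting gives 0.353·I_D² − 6.74·I_D + 23.3 = 0, with roots I_D = 4.54 or 14.5 mA.
The root I_D = 14.5 mA gives V_GS = -1.81 V ≤ V_t, so take I_D = 4.54 mA.
Then V_GS = 2.88 V and V_DS = V_DD − I_D(R_D+R_S) = 11 − 4.54×1.29 = 5.14 V.
Saturation requires V_DS ≥ V_GS − V_t = 1.68 V; 5.14 ≥ 1.68 ✓.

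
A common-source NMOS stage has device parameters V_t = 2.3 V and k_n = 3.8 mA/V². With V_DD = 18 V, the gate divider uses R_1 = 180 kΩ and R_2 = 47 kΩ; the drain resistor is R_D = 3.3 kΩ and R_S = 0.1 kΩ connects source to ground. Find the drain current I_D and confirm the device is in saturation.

V_G = V_DD·R_2/(R_1+R_2) = 18×47/227 = 3.73 V.
Assume saturation: I_D = (k_n/2)(V_GS − V_t)² with V_GS = V_G − I_D·R_S = 3.73 − 0.1·I_D.
Substituting gives 0.019·I_D² − 1.54·I_D + 3.87 = 0, with roots I_D = 2.59 or 78.6 mA.
The root I_D = 78.6 mA gives V_GS = -4.13 V ≤ V_t, so take I_D = 2.59 mA.
Then V_GS = 3.47 V and V_DS = V_DD − I_D(R_D+R_S) = 18 − 2.59×3.4 = 9.19 V.
Saturation requires V_DS ≥ V_GS − V_t = 1.17 V; 9.19 ≥ 1.17 ✓.

I_D ≈ 2.6 mA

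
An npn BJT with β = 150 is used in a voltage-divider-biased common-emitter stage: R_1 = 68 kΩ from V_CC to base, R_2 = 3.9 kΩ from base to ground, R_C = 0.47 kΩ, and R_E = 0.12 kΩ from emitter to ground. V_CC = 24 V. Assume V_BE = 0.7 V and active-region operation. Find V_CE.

Thevenize the base divider: V_Th = V_CC·R_2/(R_1+R_2) = 24×3.9/71.9 = 1.3 V, R_Th = R_1‖R_2 = 3.69 kΩ.
Base-emitter loop: V_Th = I_B·R_Th + V_BE + (β+1)I_B·R_E, so I_B = (1.3 − 0.7) / (3.69 + 151×0.12) = 0.0276 mA.
I_C = β·I_B = 150×0.0276 = 4.14 mA, and I_E = (β+1)I_B = 4.17 mA.
V_CE = V_CC − I_C·R_C − I_E·R_E = 24 − 4.14×0.47 − 4.17×0.12 = 21.6 V.
V_CE = 21.6 V > 0.2 V confirms active-region operation.

V_CE ≈ 22 V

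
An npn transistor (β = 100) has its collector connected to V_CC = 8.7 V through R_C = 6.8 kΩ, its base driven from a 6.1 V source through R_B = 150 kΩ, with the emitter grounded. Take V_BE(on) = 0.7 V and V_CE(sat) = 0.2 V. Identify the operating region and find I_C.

saturation; I_C ≈ 1.2 mA

Assume active: I_B = (6.1 − 0.7)/150 = 0.036 mA, giving I_C = β·I_B = 3.6 mA.
But then V_CE = 8.7 − 3.6×6.8 = -15.8 V < V_CE(sat) = 0.2 V — impossible in the active region.
So the transistor is saturated. With V_CE = 0.2 V, I_C = (V_CC − 0.2)/R_C = 8.5/6.8 = 1.25 mA.
Check: β·I_B = 3.6 mA > I_C = 1.25 mA, confirming saturation.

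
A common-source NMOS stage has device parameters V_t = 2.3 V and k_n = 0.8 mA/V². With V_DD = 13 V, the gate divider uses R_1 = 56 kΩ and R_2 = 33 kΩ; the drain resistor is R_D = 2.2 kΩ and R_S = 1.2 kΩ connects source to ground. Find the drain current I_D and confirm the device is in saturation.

V_G = V_DD·R_2/(R_1+R_2) = 13×33/89 = 4.82 V.
Assume saturation: I_D = (k_n/2)(V_GS − V_t)² with V_GS = V_G − I_D·R_S = 4.82 − 1.2·I_D.
Substituting gives 0.576·I_D² − 3.42·I_D + 2.54 = 0, with roots I_D = 0.871 or 5.07 mA.
The root I_D = 5.07 mA gives V_GS = -1.26 V ≤ V_t, so take I_D = 0.871 mA.
Then V_GS = 3.78 V and V_DS = V_DD − I_D(R_D+R_S) = 13 − 0.871×3.4 = 10 V.
Saturation requires V_DS ≥ V_GS − V_t = 1.48 V; 10 ≥ 1.48 ✓.

I_D ≈ 0.87 mA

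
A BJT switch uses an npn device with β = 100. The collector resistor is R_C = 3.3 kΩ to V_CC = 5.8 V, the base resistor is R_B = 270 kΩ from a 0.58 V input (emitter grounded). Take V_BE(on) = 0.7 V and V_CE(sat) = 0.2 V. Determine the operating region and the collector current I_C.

cutoff; I_C ≈ 0

V_BB = 0.58 V ≤ V_BE(on) = 0.7 V, so the base-emitter junction is not forward biased.
The transistor is in cutoff: I_B = I_C = 0.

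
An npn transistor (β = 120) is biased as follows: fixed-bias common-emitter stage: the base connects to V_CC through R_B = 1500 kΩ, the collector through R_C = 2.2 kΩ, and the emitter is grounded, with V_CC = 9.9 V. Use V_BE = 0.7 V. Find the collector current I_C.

Base loop: V_CC = I_B·R_B + V_BE, so I_B = (9.9 − 0.7)/1500 kΩ = 0.00613 mA.
In the active region I_C = β·I_B = 120 × 0.00613 = 0.736 mA.
Collector loop: V_CE = V_CC − I_C·R_C = 9.9 − 0.736×2.2 = 8.28 V.
Since V_CE = 8.28 V > V_CE(sat) ≈ 0.2 V, the transistor is in the active region as assumed.

I_C ≈ 0.74 mA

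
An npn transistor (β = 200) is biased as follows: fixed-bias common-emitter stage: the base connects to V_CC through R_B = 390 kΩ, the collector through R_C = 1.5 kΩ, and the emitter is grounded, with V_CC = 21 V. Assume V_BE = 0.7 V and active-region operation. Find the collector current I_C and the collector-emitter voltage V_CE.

Base loop: V_CC = I_B·R_B + V_BE, so I_B = (21 − 0.7)/390 kΩ = 0.0521 mA.
In the active region I_C = β·I_B = 200 × 0.0521 = 10.4 mA.
Collector loop: V_CE = V_CC − I_C·R_C = 21 − 10.4×1.5 = 5.38 V.
Since V_CE = 5.38 V > V_CE(sat) ≈ 0.2 V, the transistor is in the active region as assumed.

I_C ≈ 10 mA, V_CE ≈ 5.4 V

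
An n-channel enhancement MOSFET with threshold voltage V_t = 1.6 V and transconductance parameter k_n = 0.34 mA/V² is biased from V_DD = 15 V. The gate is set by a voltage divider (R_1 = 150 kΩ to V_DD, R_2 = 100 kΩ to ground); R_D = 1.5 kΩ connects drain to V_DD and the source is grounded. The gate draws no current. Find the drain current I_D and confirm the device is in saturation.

I_D ≈ 3.3 mA

V_G = V_DD·R_2/(R_1+R_2) = 15×100/250 = 6 V. With the source grounded, V_GS = V_G = 6 V.
Assume saturation: I_D = (k_n/2)(V_GS − V_t)² = (0.34/2)×(6 − 1.6)² = 0.17×4.4² = 3.29 mA.
V_DS = V_DD − I_D·R_D = 15 − 3.29×1.5 = 10.1 V.
Saturation requires V_DS ≥ V_GS − V_t = 4.4 V; 10.1 ≥ 4.4 ✓.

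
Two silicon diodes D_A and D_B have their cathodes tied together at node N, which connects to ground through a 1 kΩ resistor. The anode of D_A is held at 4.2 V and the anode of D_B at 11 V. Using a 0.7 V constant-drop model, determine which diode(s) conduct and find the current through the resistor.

Only D_B conducts; I_R ≈ 10 mA

Assume both conduct. Then node N would need to be at both 4.2−0.7 = 3.5 V and 11−0.7 = 10.3 V, which is impossible.
Assume only D_B conducts: V_N = 11 − 0.7 = 10.3 V, so I_R = 10.3/1 = 10.3 mA.
Check D_A: its anode-to-cathode voltage is 4.2 − 10.3 = -6.1 V < 0.7 V, so it is off. The assumption is consistent.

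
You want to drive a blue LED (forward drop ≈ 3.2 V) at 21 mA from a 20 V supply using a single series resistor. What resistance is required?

R ≈ 0.8 kΩ

The resistor drops V_S − V_D = 20 − 3.2 = 16.8 V at 21 mA.
R = 16.8 V / 21 mA = 0.8 kΩ.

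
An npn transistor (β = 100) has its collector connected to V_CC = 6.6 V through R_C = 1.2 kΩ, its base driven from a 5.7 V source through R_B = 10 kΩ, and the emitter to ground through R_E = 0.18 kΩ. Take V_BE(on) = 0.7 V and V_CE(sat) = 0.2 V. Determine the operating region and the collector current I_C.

Assume active: I_B = (5.7 − 0.7)/(10 + 101×0.18) = 0.177 mA, I_C = β·I_B = 17.7 mA.
Then V_CE = 6.6 − 17.7×1.2 − 17.9×0.18 = -17.9 V < 0.2 V — the active assumption fails.
Re-solve with V_CE = 0.2 V. KCL at the emitter: V_E/R_E = (V_BB−0.7−V_E)/R_B + (V_CC−0.2−V_E)/R_C, giving V_E = 0.899 V.
I_C = (V_CC − 0.2 − V_E)/R_C = (6.4 − 0.899)/1.2 = 4.58 mA.
Check: I_B = (5 − 0.899)/10 = 0.41 mA, and β·I_B = 41 mA > I_C, confirming saturation.

saturation; I_C ≈ 4.6 mA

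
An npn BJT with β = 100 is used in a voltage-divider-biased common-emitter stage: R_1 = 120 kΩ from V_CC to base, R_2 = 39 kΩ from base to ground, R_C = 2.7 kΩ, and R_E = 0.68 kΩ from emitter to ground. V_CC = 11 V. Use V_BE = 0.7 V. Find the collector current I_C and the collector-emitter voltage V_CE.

I_C ≈ 2 mA, V_CE ≈ 4.1 V

Thevenize the base divider: V_Th = V_CC·R_2/(R_1+R_2) = 11×39/159 = 2.7 V, R_Th = R_1‖R_2 = 29.4 kΩ.
Base-emitter loop: V_Th = I_B·R_Th + V_BE + (β+1)I_B·R_E, so I_B = (2.7 − 0.7) / (29.4 + 101×0.68) = 0.0204 mA.
I_C = β·I_B = 100×0.0204 = 2.04 mA, and I_E = (β+1)I_B = 2.06 mA.
V_CE = V_CC − I_C·R_C − I_E·R_E = 11 − 2.04×2.7 − 2.06×0.68 = 4.1 V.
V_CE = 4.1 V > 0.2 V confirms active-region operation.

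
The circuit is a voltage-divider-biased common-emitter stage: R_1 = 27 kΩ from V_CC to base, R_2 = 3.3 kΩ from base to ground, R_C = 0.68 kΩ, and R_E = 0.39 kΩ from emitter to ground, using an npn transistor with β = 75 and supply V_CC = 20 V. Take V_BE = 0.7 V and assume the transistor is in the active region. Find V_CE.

Thevenize the base divider: V_Th = V_CC·R_2/(R_1+R_2) = 20×3.3/30.3 = 2.18 V, R_Th = R_1‖R_2 = 2.94 kΩ.
Base-emitter loop: V_Th = I_B·R_Th + V_BE + (β+1)I_B·R_E, so I_B = (2.18 − 0.7) / (2.94 + 76×0.39) = 0.0454 mA.
I_C = β·I_B = 75×0.0454 = 3.4 mA, and I_E = (β+1)I_B = 3.45 mA.
V_CE = V_CC − I_C·R_C − I_E·R_E = 20 − 3.4×0.68 − 3.45×0.39 = 16.3 V.
V_CE = 16.3 V > 0.2 V confirms active-region operation.

V_CE ≈ 16 V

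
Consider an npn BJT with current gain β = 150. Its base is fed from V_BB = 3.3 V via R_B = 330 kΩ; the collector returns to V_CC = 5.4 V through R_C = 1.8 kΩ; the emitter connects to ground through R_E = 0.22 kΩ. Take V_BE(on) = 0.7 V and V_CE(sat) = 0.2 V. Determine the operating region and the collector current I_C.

active; I_C ≈ 1.1 mA

Assume active. Base-emitter loop: I_B = (V_BB − V_BE)/(R_B + (β+1)R_E) = (3.3 − 0.7)/(330 + 151×0.22) = 0.00716 mA.
I_C = β·I_B = 150×0.00716 = 1.07 mA.
V_CE = V_CC − I_C·R_C − I_E·R_E = 5.4 − 1.07×1.8 − 1.08×0.22 = 3.23 V > V_CE(sat), so the active-region assumption holds.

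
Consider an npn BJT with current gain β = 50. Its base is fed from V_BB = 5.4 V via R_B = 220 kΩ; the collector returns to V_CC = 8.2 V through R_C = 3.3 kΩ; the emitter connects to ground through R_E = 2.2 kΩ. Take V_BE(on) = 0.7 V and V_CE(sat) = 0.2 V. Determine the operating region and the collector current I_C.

active; I_C ≈ 0.71 mA

Assume active. Base-emitter loop: I_B = (V_BB − V_BE)/(R_B + (β+1)R_E) = (5.4 − 0.7)/(220 + 51×2.2) = 0.0141 mA.
I_C = β·I_B = 50×0.0141 = 0.707 mA.
V_CE = V_CC − I_C·R_C − I_E·R_E = 8.2 − 0.707×3.3 − 0.722×2.2 = 4.28 V > V_CE(sat), so the active-region assumption holds.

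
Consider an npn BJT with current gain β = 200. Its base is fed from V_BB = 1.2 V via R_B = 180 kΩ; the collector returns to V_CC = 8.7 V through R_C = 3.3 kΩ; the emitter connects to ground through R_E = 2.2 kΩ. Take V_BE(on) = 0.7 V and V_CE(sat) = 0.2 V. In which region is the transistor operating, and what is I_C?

active; I_C ≈ 0.16 mA

Assume active. Base-emitter loop: I_B = (V_BB − V_BE)/(R_B + (β+1)R_E) = (1.2 − 0.7)/(180 + 201×2.2) = 0.000804 mA.
I_C = β·I_B = 200×0.000804 = 0.161 mA.
V_CE = V_CC − I_C·R_C − I_E·R_E = 8.7 − 0.161×3.3 − 0.162×2.2 = 7.81 V > V_CE(sat), so the active-region assumption holds.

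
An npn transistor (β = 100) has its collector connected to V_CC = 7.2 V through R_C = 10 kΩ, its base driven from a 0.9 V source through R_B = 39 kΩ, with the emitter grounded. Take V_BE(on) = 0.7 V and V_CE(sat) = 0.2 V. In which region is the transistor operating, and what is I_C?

active; I_C ≈ 0.51 mA

Assume active. Base-emitter loop: I_B = (V_BB − V_BE)/R_B = (0.9 − 0.7)/39 = 0.00513 mA.
I_C = β·I_B = 100×0.00513 = 0.513 mA.
V_CE = V_CC − I_C·R_C = 7.2 − 0.513×10 = 2.07 V > V_CE(sat), so the active-region assumption holds.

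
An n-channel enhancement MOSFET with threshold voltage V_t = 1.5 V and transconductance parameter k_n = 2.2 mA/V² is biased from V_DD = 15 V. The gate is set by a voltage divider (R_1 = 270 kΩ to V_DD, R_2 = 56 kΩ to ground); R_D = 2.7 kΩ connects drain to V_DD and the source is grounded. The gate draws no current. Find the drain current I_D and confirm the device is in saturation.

I_D ≈ 1.3 mA

V_G = V_DD·R_2/(R_1+R_2) = 15×56/326 = 2.58 V. With the source grounded, V_GS = V_G = 2.58 V.
Assume saturation: I_D = (k_n/2)(V_GS − V_t)² = (2.2/2)×(2.58 − 1.5)² = 1.1×1.08² = 1.28 mA.
V_DS = V_DD − I_D·R_D = 15 − 1.28×2.7 = 11.6 V.
Saturation requires V_DS ≥ V_GS − V_t = 1.08 V; 11.6 ≥ 1.08 ✓.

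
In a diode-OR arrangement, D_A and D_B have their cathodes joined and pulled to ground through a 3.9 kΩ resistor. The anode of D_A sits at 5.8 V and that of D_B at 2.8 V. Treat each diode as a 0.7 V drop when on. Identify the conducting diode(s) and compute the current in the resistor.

Assume both conduct. Then node N would need to be at both 5.8−0.7 = 5.1 V and 2.8−0.7 = 2.1 V, which is impossible.
Assume only D_A conducts: V_N = 5.8 − 0.7 = 5.1 V, so I_R = 5.1/3.9 = 1.31 mA.
Check D_B: its anode-to-cathode voltage is 2.8 − 5.1 = -2.3 V < 0.7 V, so it is off. The assumption is consistent.

Only D_A conducts; I_R ≈ 1.3 mA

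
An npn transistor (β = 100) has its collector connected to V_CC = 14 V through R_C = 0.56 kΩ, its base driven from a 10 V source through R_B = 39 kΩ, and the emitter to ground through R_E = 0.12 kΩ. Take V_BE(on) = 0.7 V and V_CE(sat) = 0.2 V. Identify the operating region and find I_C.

active; I_C ≈ 18 mA

Assume active. Base-emitter loop: I_B = (V_BB − V_BE)/(R_B + (β+1)R_E) = (10 − 0.7)/(39 + 101×0.12) = 0.182 mA.
I_C = β·I_B = 100×0.182 = 18.2 mA.
V_CE = V_CC − I_C·R_C − I_E·R_E = 14 − 18.2×0.56 − 18.4×0.12 = 1.61 V > V_CE(sat), so the active-region assumption holds.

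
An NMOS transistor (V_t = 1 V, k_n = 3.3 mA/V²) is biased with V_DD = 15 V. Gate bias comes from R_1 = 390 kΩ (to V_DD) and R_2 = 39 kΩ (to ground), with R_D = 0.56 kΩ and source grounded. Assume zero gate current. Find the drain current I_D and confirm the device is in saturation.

I_D ≈ 0.22 mA

V_G = V_DD·R_2/(R_1+R_2) = 15×39/429 = 1.36 V. With the source grounded, V_GS = V_G = 1.36 V.
Assume saturation: I_D = (k_n/2)(V_GS − V_t)² = (3.3/2)×(1.36 − 1)² = 1.65×0.364² = 0.218 mA.
V_DS = V_DD − I_D·R_D = 15 − 0.218×0.56 = 14.9 V.
Saturation requires V_DS ≥ V_GS − V_t = 0.364 V; 14.9 ≥ 0.364 ✓.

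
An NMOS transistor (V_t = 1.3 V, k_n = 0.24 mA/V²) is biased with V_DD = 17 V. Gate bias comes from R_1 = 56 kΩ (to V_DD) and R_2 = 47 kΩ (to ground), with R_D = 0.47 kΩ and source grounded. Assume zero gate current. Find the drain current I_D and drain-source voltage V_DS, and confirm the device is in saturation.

V_G = V_DD·R_2/(R_1+R_2) = 17×47/103 = 7.76 V. With the source grounded, V_GS = V_G = 7.76 V.
Assume saturation: I_D = (k_n/2)(V_GS − V_t)² = (0.24/2)×(7.76 − 1.3)² = 0.12×6.46² = 5 mA.
V_DS = V_DD − I_D·R_D = 17 − 5×0.47 = 14.6 V.
Saturation requires V_DS ≥ V_GS − V_t = 6.46 V; 14.6 ≥ 6.46 ✓.

I_D ≈ 5 mA, V_DS ≈ 15 V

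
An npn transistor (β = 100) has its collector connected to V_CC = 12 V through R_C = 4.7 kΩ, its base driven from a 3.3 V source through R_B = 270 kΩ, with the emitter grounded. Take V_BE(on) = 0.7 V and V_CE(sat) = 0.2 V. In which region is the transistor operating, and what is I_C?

Assume active. Base-emitter loop: I_B = (V_BB − V_BE)/R_B = (3.3 − 0.7)/270 = 0.00963 mA.
I_C = β·I_B = 100×0.00963 = 0.963 mA.
V_CE = V_CC − I_C·R_C = 12 − 0.963×4.7 = 7.47 V > V_CE(sat), so the active-region assumption holds.

active; I_C ≈ 0.96 mA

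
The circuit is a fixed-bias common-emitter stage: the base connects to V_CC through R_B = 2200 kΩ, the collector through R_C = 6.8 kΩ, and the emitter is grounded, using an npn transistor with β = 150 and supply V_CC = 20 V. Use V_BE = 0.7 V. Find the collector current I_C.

I_C ≈ 1.3 mA

Base loop: V_CC = I_B·R_B + V_BE, so I_B = (20 − 0.7)/2200 kΩ = 0.00877 mA.
In the active region I_C = β·I_B = 150 × 0.00877 = 1.32 mA.
Collector loop: V_CE = V_CC − I_C·R_C = 20 − 1.32×6.8 = 11.1 V.
Since V_CE = 11.1 V > V_CE(sat) ≈ 0.2 V, the transistor is in the active region as assumed.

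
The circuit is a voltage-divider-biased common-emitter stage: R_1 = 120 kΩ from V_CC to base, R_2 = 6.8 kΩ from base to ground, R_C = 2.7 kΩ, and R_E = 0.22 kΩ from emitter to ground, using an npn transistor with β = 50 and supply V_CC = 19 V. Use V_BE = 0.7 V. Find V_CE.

V_CE ≈ 16 V

Thevenize the base divider: V_Th = V_CC·R_2/(R_1+R_2) = 19×6.8/127 = 1.02 V, R_Th = R_1‖R_2 = 6.44 kΩ.
Base-emitter loop: V_Th = I_B·R_Th + V_BE + (β+1)I_B·R_E, so I_B = (1.02 − 0.7) / (6.44 + 51×0.22) = 0.0181 mA.
I_C = β·I_B = 50×0.0181 = 0.903 mA, and I_E = (β+1)I_B = 0.921 mA.
V_CE = V_CC − I_C·R_C − I_E·R_E = 19 − 0.903×2.7 − 0.921×0.22 = 16.4 V.
V_CE = 16.4 V > 0.2 V confirms active-region operation.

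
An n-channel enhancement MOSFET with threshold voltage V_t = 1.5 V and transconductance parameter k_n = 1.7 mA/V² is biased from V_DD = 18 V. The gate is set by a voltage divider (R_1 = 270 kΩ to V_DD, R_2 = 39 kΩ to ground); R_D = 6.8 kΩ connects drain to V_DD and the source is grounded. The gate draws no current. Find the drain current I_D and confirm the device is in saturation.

I_D ≈ 0.51 mA

V_G = V_DD·R_2/(R_1+R_2) = 18×39/309 = 2.27 V. With the source grounded, V_GS = V_G = 2.27 V.
Assume saturation: I_D = (k_n/2)(V_GS − V_t)² = (1.7/2)×(2.27 − 1.5)² = 0.85×0.772² = 0.506 mA.
V_DS = V_DD − I_D·R_D = 18 − 0.506×6.8 = 14.6 V.
Saturation requires V_DS ≥ V_GS − V_t = 0.772 V; 14.6 ≥ 0.772 ✓.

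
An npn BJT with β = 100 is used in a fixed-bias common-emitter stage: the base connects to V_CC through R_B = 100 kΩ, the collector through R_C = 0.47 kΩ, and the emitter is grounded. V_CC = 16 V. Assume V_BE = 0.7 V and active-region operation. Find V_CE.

V_CE ≈ 8.8 V

Base loop: V_CC = I_B·R_B + V_BE, so I_B = (16 − 0.7)/100 kΩ = 0.153 mA.
In the active region I_C = β·I_B = 100 × 0.153 = 15.3 mA.
Collector loop: V_CE = V_CC − I_C·R_C = 16 − 15.3×0.47 = 8.81 V.
Since V_CE = 8.81 V > V_CE(sat) ≈ 0.2 V, the transistor is in the active region as assumed.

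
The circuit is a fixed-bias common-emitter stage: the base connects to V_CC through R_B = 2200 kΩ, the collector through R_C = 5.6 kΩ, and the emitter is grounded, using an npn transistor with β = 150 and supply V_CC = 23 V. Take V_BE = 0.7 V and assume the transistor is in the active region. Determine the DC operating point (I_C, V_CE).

Base loop: V_CC = I_B·R_B + V_BE, so I_B = (23 − 0.7)/2200 kΩ = 0.0101 mA.
In the active region I_C = β·I_B = 150 × 0.0101 = 1.52 mA.
Collector loop: V_CE = V_CC − I_C·R_C = 23 − 1.52×5.6 = 14.5 V.
Since V_CE = 14.5 V > V_CE(sat) ≈ 0.2 V, the transistor is in the active region as assumed.

I_C ≈ 1.5 mA, V_CE ≈ 14 V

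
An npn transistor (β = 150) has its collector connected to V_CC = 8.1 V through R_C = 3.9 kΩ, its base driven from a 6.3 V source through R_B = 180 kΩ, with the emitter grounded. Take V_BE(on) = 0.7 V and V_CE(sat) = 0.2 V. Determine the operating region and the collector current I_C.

Assume active: I_B = (6.3 − 0.7)/180 = 0.0311 mA, giving I_C = β·I_B = 4.67 mA.
But then V_CE = 8.1 − 4.67×3.9 = -10.1 V < V_CE(sat) = 0.2 V — impossible in the active region.
So the transistor is saturated. With V_CE = 0.2 V, I_C = (V_CC − 0.2)/R_C = 7.9/3.9 = 2.03 mA.
Check: β·I_B = 4.67 mA > I_C = 2.03 mA, confirming saturation.

saturation; I_C ≈ 2 mA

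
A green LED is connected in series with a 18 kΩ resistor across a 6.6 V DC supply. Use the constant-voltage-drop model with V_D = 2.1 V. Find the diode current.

KVL around the loop: 6.6 = V_D + I·R = 2.1 + I × 18 kΩ.
So I = (6.6 − 2.1) / 18 kΩ = 4.5 / 18 = 0.25 mA.

I ≈ 0.25 mA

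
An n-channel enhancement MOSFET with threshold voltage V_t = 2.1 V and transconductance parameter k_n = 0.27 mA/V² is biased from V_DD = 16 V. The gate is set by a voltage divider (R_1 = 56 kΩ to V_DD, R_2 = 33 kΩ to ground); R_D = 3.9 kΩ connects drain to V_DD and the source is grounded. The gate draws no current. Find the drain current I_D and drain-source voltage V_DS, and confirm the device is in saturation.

I_D ≈ 2 mA, V_DS ≈ 8.3 V

V_G = V_DD·R_2/(R_1+R_2) = 16×33/89 = 5.93 V. With the source grounded, V_GS = V_G = 5.93 V.
Assume saturation: I_D = (k_n/2)(V_GS − V_t)² = (0.27/2)×(5.93 − 2.1)² = 0.135×3.83² = 1.98 mA.
V_DS = V_DD − I_D·R_D = 16 − 1.98×3.9 = 8.27 V.
Saturation requires V_DS ≥ V_GS − V_t = 3.83 V; 8.27 ≥ 3.83 ✓.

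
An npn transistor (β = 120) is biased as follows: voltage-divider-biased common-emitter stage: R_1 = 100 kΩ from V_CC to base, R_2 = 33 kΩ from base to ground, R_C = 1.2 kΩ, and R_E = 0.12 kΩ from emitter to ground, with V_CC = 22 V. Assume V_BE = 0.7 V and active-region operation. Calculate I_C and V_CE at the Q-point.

I_C ≈ 15 mA, V_CE ≈ 2.8 V

Thevenize the base divider: V_Th = V_CC·R_2/(R_1+R_2) = 22×33/133 = 5.46 V, R_Th = R_1‖R_2 = 24.8 kΩ.
Base-emitter loop: V_Th = I_B·R_Th + V_BE + (β+1)I_B·R_E, so I_B = (5.46 − 0.7) / (24.8 + 121×0.12) = 0.121 mA.
I_C = β·I_B = 120×0.121 = 14.5 mA, and I_E = (β+1)I_B = 14.6 mA.
V_CE = V_CC − I_C·R_C − I_E·R_E = 22 − 14.5×1.2 − 14.6×0.12 = 2.82 V.
V_CE = 2.82 V > 0.2 V confirms active-region operation.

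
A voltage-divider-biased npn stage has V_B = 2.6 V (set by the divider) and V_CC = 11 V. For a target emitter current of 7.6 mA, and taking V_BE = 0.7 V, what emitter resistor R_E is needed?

R_E ≈ 0.25 kΩ

V_E = V_B − V_BE = 2.6 − 0.7 = 1.9 V.
R_E = V_E / I_E = 1.9 / 7.6 = 0.25 kΩ.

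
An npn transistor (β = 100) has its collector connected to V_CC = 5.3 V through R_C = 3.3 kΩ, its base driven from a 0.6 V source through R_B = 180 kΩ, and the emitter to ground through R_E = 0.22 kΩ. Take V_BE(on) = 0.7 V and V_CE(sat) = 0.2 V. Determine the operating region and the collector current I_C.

V_BB = 0.6 V ≤ V_BE(on) = 0.7 V, so the base-emitter junction is not forward biased.
The transistor is in cutoff: I_B = I_C = 0.

cutoff; I_C ≈ 0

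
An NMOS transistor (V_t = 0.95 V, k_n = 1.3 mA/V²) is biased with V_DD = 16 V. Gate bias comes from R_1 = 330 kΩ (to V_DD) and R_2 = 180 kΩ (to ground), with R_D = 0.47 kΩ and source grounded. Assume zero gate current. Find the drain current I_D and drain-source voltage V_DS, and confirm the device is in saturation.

V_G = V_DD·R_2/(R_1+R_2) = 16×180/510 = 5.65 V. With the source grounded, V_GS = V_G = 5.65 V.
Assume saturation: I_D = (k_n/2)(V_GS − V_t)² = (1.3/2)×(5.65 − 0.95)² = 0.65×4.7² = 14.3 mA.
V_DS = V_DD − I_D·R_D = 16 − 14.3×0.47 = 9.26 V.
Saturation requires V_DS ≥ V_GS − V_t = 4.7 V; 9.26 ≥ 4.7 ✓.

I_D ≈ 14 mA, V_DS ≈ 9.3 V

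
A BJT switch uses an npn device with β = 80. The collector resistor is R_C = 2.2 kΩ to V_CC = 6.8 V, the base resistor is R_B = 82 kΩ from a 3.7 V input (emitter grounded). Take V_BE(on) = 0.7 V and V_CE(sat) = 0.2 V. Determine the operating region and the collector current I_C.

Assume active. Base-emitter loop: I_B = (V_BB − V_BE)/R_B = (3.7 − 0.7)/82 = 0.0366 mA.
I_C = β·I_B = 80×0.0366 = 2.93 mA.
V_CE = V_CC − I_C·R_C = 6.8 − 2.93×2.2 = 0.361 V > V_CE(sat), so the active-region assumption holds.

active; I_C ≈ 2.9 mA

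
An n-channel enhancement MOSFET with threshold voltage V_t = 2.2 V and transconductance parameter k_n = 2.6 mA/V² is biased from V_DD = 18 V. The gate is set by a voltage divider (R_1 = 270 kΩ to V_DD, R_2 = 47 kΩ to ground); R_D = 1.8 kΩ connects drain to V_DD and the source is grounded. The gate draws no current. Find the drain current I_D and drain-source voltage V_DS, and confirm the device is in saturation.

I_D ≈ 0.29 mA, V_DS ≈ 17 V

V_G = V_DD·R_2/(R_1+R_2) = 18×47/317 = 2.67 V. With the source grounded, V_GS = V_G = 2.67 V.
Assume saturation: I_D = (k_n/2)(V_GS − V_t)² = (2.6/2)×(2.67 − 2.2)² = 1.3×0.469² = 0.286 mA.
V_DS = V_DD − I_D·R_D = 18 − 0.286×1.8 = 17.5 V.
Saturation requires V_DS ≥ V_GS − V_t = 0.469 V; 17.5 ≥ 0.469 ✓.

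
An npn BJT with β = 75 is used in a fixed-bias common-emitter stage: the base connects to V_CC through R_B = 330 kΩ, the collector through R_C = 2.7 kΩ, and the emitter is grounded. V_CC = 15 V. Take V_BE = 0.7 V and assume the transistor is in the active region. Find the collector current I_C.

I_C ≈ 3.2 mA

Base loop: V_CC = I_B·R_B + V_BE, so I_B = (15 − 0.7)/330 kΩ = 0.0433 mA.
In the active region I_C = β·I_B = 75 × 0.0433 = 3.25 mA.
Collector loop: V_CE = V_CC − I_C·R_C = 15 − 3.25×2.7 = 6.22 V.
Since V_CE = 6.22 V > V_CE(sat) ≈ 0.2 V, the transistor is in the active region as assumed.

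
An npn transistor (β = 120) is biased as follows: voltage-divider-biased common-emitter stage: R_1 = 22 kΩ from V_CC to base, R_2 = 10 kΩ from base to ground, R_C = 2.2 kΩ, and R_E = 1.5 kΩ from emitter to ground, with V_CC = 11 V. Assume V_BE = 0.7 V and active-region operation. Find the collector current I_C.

I_C ≈ 1.7 mA

Thevenize the base divider: V_Th = V_CC·R_2/(R_1+R_2) = 11×10/32 = 3.44 V, R_Th = R_1‖R_2 = 6.88 kΩ.
Base-emitter loop: V_Th = I_B·R_Th + V_BE + (β+1)I_B·R_E, so I_B = (3.44 − 0.7) / (6.88 + 121×1.5) = 0.0145 mA.
I_C = β·I_B = 120×0.0145 = 1.74 mA, and I_E = (β+1)I_B = 1.76 mA.
V_CE = V_CC − I_C·R_C − I_E·R_E = 11 − 1.74×2.2 − 1.76×1.5 = 4.53 V.
V_CE = 4.53 V > 0.2 V confirms active-region operation.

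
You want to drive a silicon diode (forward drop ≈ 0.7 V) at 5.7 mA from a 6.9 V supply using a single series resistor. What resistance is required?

The resistor drops V_S − V_D = 6.9 − 0.7 = 6.2 V at 5.7 mA.
R = 6.2 V / 5.7 mA = 1.09 kΩ.

R ≈ 1.1 kΩ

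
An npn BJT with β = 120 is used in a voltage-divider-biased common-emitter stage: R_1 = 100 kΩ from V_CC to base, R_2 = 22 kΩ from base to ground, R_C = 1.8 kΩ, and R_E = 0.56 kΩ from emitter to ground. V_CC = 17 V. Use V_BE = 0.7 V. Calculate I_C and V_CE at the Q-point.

Thevenize the base divider: V_Th = V_CC·R_2/(R_1+R_2) = 17×22/122 = 3.07 V, R_Th = R_1‖R_2 = 18 kΩ.
Base-emitter loop: V_Th = I_B·R_Th + V_BE + (β+1)I_B·R_E, so I_B = (3.07 − 0.7) / (18 + 121×0.56) = 0.0276 mA.
I_C = β·I_B = 120×0.0276 = 3.31 mA, and I_E = (β+1)I_B = 3.34 mA.
V_CE = V_CC − I_C·R_C − I_E·R_E = 17 − 3.31×1.8 − 3.34×0.56 = 9.18 V.
V_CE = 9.18 V > 0.2 V confirms active-region operation.

I_C ≈ 3.3 mA, V_CE ≈ 9.2 V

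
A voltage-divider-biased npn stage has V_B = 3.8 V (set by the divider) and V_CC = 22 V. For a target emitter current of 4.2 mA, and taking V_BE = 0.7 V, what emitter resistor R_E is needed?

R_E ≈ 0.74 kΩ

V_E = V_B − V_BE = 3.8 − 0.7 = 3.1 V.
R_E = V_E / I_E = 3.1 / 4.2 = 0.738 kΩ.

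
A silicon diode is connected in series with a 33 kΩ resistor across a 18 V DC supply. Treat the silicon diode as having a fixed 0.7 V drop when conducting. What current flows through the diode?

I ≈ 0.52 mA

KVL around the loop: 18 = V_D + I·R = 0.7 + I × 33 kΩ.
So I = (18 − 0.7) / 33 kΩ = 17.3 / 33 = 0.524 mA.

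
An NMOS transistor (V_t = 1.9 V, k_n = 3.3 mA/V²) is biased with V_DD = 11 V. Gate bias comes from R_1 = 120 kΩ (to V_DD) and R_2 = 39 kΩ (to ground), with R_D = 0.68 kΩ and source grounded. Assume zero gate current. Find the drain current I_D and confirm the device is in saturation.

I_D ≈ 1.1 mA

V_G = V_DD·R_2/(R_1+R_2) = 11×39/159 = 2.7 V. With the source grounded, V_GS = V_G = 2.7 V.
Assume saturation: I_D = (k_n/2)(V_GS − V_t)² = (3.3/2)×(2.7 − 1.9)² = 1.65×0.798² = 1.05 mA.
V_DS = V_DD − I_D·R_D = 11 − 1.05×0.68 = 10.3 V.
Saturation requires V_DS ≥ V_GS − V_t = 0.798 V; 10.3 ≥ 0.798 ✓.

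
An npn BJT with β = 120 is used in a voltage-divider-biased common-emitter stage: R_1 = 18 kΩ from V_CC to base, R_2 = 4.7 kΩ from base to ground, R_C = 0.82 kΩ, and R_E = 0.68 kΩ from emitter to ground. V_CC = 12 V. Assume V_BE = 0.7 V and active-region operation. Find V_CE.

Thevenize the base divider: V_Th = V_CC·R_2/(R_1+R_2) = 12×4.7/22.7 = 2.48 V, R_Th = R_1‖R_2 = 3.73 kΩ.
Base-emitter loop: V_Th = I_B·R_Th + V_BE + (β+1)I_B·R_E, so I_B = (2.48 − 0.7) / (3.73 + 121×0.68) = 0.0207 mA.
I_C = β·I_B = 120×0.0207 = 2.49 mA, and I_E = (β+1)I_B = 2.51 mA.
V_CE = V_CC − I_C·R_C − I_E·R_E = 12 − 2.49×0.82 − 2.51×0.68 = 8.25 V.
V_CE = 8.25 V > 0.2 V confirms active-region operation.

V_CE ≈ 8.3 V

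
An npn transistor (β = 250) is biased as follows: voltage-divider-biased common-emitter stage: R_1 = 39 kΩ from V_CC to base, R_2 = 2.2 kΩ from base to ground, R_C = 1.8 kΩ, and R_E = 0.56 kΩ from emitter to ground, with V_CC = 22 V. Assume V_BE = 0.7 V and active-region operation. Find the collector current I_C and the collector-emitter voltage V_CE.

Thevenize the base divider: V_Th = V_CC·R_2/(R_1+R_2) = 22×2.2/41.2 = 1.17 V, R_Th = R_1‖R_2 = 2.08 kΩ.
Base-emitter loop: V_Th = I_B·R_Th + V_BE + (β+1)I_B·R_E, so I_B = (1.17 − 0.7) / (2.08 + 251×0.56) = 0.00333 mA.
I_C = β·I_B = 250×0.00333 = 0.832 mA, and I_E = (β+1)I_B = 0.835 mA.
V_CE = V_CC − I_C·R_C − I_E·R_E = 22 − 0.832×1.8 − 0.835×0.56 = 20 V.
V_CE = 20 V > 0.2 V confirms active-region operation.

I_C ≈ 0.83 mA, V_CE ≈ 20 V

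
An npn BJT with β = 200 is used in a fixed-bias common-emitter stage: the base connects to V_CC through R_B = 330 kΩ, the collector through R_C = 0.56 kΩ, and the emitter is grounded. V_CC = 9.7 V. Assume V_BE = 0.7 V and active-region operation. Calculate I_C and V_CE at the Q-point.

I_C ≈ 5.5 mA, V_CE ≈ 6.6 V

Base loop: V_CC = I_B·R_B + V_BE, so I_B = (9.7 − 0.7)/330 kΩ = 0.0273 mA.
In the active region I_C = β·I_B = 200 × 0.0273 = 5.45 mA.
Collector loop: V_CE = V_CC − I_C·R_C = 9.7 − 5.45×0.56 = 6.65 V.
Since V_CE = 6.65 V > V_CE(sat) ≈ 0.2 V, the transistor is in the active region as assumed.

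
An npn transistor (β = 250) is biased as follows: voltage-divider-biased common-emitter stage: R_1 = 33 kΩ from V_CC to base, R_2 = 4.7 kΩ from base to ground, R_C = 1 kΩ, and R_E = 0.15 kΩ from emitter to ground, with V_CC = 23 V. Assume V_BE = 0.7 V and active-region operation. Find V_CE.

V_CE ≈ 8.1 V

Thevenize the base divider: V_Th = V_CC·R_2/(R_1+R_2) = 23×4.7/37.7 = 2.87 V, R_Th = R_1‖R_2 = 4.11 kΩ.
Base-emitter loop: V_Th = I_B·R_Th + V_BE + (β+1)I_B·R_E, so I_B = (2.87 − 0.7) / (4.11 + 251×0.15) = 0.0519 mA.
I_C = β·I_B = 250×0.0519 = 13 mA, and I_E = (β+1)I_B = 13 mA.
V_CE = V_CC − I_C·R_C − I_E·R_E = 23 − 13×1 − 13×0.15 = 8.07 V.
V_CE = 8.07 V > 0.2 V confirms active-region operation.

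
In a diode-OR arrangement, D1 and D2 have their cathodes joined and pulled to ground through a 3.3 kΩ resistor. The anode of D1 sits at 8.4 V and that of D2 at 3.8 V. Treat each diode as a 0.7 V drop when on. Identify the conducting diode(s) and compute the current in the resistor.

Assume both conduct. Then node N would need to be at both 8.4−0.7 = 7.7 V and 3.8−0.7 = 3.1 V, which is impossible.
Assume only D1 conducts: V_N = 8.4 − 0.7 = 7.7 V, so I_R = 7.7/3.3 = 2.33 mA.
Check D2: its anode-to-cathode voltage is 3.8 − 7.7 = -3.9 V < 0.7 V, so it is off. The assumption is consistent.

Only D1 conducts; I_R ≈ 2.3 mA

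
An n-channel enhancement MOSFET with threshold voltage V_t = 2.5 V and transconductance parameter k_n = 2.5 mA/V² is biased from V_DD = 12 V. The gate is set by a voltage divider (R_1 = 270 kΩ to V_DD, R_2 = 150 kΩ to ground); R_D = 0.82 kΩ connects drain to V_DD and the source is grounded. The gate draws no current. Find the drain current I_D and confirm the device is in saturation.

I_D ≈ 4 mA

V_G = V_DD·R_2/(R_1+R_2) = 12×150/420 = 4.29 V. With the source grounded, V_GS = V_G = 4.29 V.
Assume saturation: I_D = (k_n/2)(V_GS − V_t)² = (2.5/2)×(4.29 − 2.5)² = 1.25×1.79² = 3.99 mA.
V_DS = V_DD − I_D·R_D = 12 − 3.99×0.82 = 8.73 V.
Saturation requires V_DS ≥ V_GS − V_t = 1.79 V; 8.73 ≥ 1.79 ✓.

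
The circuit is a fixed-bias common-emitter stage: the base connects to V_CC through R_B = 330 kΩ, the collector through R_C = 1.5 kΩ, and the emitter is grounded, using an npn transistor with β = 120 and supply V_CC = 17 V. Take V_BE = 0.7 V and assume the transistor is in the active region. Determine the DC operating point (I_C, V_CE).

Base loop: V_CC = I_B·R_B + V_BE, so I_B = (17 − 0.7)/330 kΩ = 0.0494 mA.
In the active region I_C = β·I_B = 120 × 0.0494 = 5.93 mA.
Collector loop: V_CE = V_CC − I_C·R_C = 17 − 5.93×1.5 = 8.11 V.
Since V_CE = 8.11 V > V_CE(sat) ≈ 0.2 V, the transistor is in the active region as assumed.

I_C ≈ 5.9 mA, V_CE ≈ 8.1 V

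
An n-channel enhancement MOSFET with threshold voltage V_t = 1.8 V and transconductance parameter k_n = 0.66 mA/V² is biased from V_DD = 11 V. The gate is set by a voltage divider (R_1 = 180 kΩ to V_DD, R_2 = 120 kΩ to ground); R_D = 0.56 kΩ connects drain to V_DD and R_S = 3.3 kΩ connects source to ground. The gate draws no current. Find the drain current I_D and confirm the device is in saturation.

I_D ≈ 0.44 mA

V_G = V_DD·R_2/(R_1+R_2) = 11×120/300 = 4.4 V.
Assume saturation: I_D = (k_n/2)(V_GS − V_t)² with V_GS = V_G − I_D·R_S = 4.4 − 3.3·I_D.
Substituting gives 3.59·I_D² − 6.66·I_D + 2.23 = 0, with roots I_D = 0.439 or 1.42 mA.
The root I_D = 1.42 mA gives V_GS = -0.271 V ≤ V_t, so take I_D = 0.439 mA.
Then V_GS = 2.95 V and V_DS = V_DD − I_D(R_D+R_S) = 11 − 0.439×3.86 = 9.31 V.
Saturation requires V_DS ≥ V_GS − V_t = 1.15 V; 9.31 ≥ 1.15 ✓.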